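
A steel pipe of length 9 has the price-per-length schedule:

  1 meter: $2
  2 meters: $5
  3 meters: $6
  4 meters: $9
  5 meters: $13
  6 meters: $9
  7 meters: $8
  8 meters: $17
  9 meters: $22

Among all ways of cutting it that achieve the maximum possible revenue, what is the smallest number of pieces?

Let r[k] be the best obtainable value from length k. For each k, try every first piece i and keep the best of price[i] + r[k−i].
r[1] = 2
r[2] = 5
r[3] = 7  (first piece 1, then r[2]=5)
r[4] = 10  (first piece 2, then r[2]=5)
r[5] = 13
r[6] = 15  (first piece 1, then r[5]=13)
r[7] = 18  (first piece 2, then r[5]=13)
r[8] = 20  (first piece 1, then r[7]=18)
r[9] = 23  (first piece 2, then r[7]=18)
Maximum revenue is $23.
Now minimize piece count subject to staying optimal: for each k, pieces[k] = 1 + min over i with p[i]+r[k−i]=r[k] of pieces[k−i].
pieces[6] = 2
pieces[7] = 2
pieces[8] = 3
pieces[9] = 3

3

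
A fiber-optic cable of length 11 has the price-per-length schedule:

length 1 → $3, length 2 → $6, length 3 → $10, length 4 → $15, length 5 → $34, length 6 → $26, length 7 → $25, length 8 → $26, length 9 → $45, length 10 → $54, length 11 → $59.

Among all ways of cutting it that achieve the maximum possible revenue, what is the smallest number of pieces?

Build r[k] bottom-up: r[k] = max over allowed piece i of (p[i] + r[k−i]).
r[1] = 3
r[2] = max(3+3, 6+0) = 6
r[3] = max(3+6, 6+3, 10+0) = 10
r[4] = max(3+10, 6+6, 10+3, 15+0) = 15
r[5] = max(3+15, 6+10, 10+6, 15+3, 34+0) = 34
r[6] = max(3+34, 6+15, 10+10, 15+6, 34+3, 26+0) = 37
r[7] = max(3+37, 6+34, 10+15, …, 26+3, 25+0) = 40
r[8] = max(3+40, 6+37, 10+34, …, 25+3, 26+0) = 44
r[9] = max(3+44, 6+40, 10+37, …, 26+3, 45+0) = 49
r[10] = max(3+49, 6+44, 10+40, …, 45+3, 54+0) = 68
r[11] = max(3+68, 6+49, 10+44, …, 54+3, 59+0) = 71
Maximum revenue is $71.
Now minimize piece count subject to staying optimal: for each k, pieces[k] = 1 + min over i with p[i]+r[k−i]=r[k] of pieces[k−i].
pieces[8] = 2
pieces[9] = 2
pieces[10] = 2
pieces[11] = 3

3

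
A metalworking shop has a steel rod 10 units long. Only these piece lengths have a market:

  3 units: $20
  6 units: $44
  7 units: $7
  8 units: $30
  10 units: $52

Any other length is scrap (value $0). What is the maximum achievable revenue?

Let best[k] be the best obtainable value from length k. For each k, try every first piece i and keep the best of price[i] + best[k−i].
best[1] = 0
best[2] = 0
best[3] = 20
best[4] = 20
best[5] = 20
best[6] = max(20+20, 44+0) = 44
best[7] = max(20+20, 44+0, 7+0) = 44
best[8] = max(20+20, 44+0, 7+0, 30+0) = 44
best[9] = max(20+44, 44+20, 7+0, 30+0) = 64
best[10] = max(20+44, 44+20, 7+20, 30+0, 52+0) = 64
One optimal cutting: pieces 6 + 3 with 1 unit of scrap → $64.

64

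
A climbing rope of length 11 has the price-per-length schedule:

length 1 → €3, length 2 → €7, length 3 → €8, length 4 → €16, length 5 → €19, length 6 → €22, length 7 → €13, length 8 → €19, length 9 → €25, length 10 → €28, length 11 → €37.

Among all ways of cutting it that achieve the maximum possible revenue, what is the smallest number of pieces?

Build r[k] bottom-up: r[k] = max over allowed piece i of (p[i] + r[k−i]).
r[1] = 3
r[2] = max(3+3, 7+0) = 7
r[3] = max(3+7, 7+3, 8+0) = 10
r[4] = max(3+10, 7+7, 8+3, 16+0) = 16
r[5] = max(3+16, 7+10, 8+7, 16+3, 19+0) = 19
r[6] = max(3+19, 7+16, 8+10, 16+7, 19+3, 22+0) = 23
r[7] = max(3+23, 7+19, 8+16, …, 22+3, 13+0) = 26
r[8] = max(3+26, 7+23, 8+19, …, 13+3, 19+0) = 32
r[9] = max(3+32, 7+26, 8+23, …, 19+3, 25+0) = 35
r[10] = max(3+35, 7+32, 8+26, …, 25+3, 28+0) = 39
r[11] = max(3+39, 7+35, 8+32, …, 28+3, 37+0) = 42
Maximum revenue is €42.
Now minimize piece count subject to staying optimal: for each k, pieces[k] = 1 + min over i with p[i]+r[k−i]=r[k] of pieces[k−i].
pieces[8] = 2
pieces[9] = 2
pieces[10] = 3
pieces[11] = 3

3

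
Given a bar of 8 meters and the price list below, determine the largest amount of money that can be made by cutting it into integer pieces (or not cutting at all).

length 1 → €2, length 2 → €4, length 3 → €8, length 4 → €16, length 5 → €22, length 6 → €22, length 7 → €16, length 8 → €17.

32

Build v[k] bottom-up: v[k] = max over allowed piece i of (p[i] + v[k−i]).
v[1] = 2
v[2] = max(2+2, 4+0) = 4
v[3] = max(2+4, 4+2, 8+0) = 8
v[4] = max(2+8, 4+4, 8+2, 16+0) = 16
v[5] = max(2+16, 4+8, 8+4, 16+2, 22+0) = 22
v[6] = max(2+22, 4+16, 8+8, 16+4, 22+2, 22+0) = 24
v[7] = max(2+24, 4+22, 8+16, …, 22+2, 16+0) = 26
v[8] = max(2+26, 4+24, 8+22, …, 16+2, 17+0) = 32
One optimal cutting: 4 + 4 → €16 + €16 = €32.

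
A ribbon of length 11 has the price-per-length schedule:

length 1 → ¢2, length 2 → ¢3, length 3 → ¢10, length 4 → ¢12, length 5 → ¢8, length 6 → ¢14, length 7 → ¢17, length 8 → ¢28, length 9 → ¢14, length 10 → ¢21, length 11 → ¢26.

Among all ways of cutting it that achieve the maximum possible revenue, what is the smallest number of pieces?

2

Consider every possible first cut. r[k] is the best of p[i]+r[k−i] over all sellable i≤k.
r[1] = 2
r[2] = max(2+2, 3+0) = 4
r[3] = max(2+4, 3+2, 10+0) = 10
r[4] = max(2+10, 3+4, 10+2, 12+0) = 12
r[5] = max(2+12, 3+10, 10+4, 12+2, 8+0) = 14
r[6] = max(2+14, 3+12, 10+10, 12+4, 8+2, 14+0) = 20
r[7] = max(2+20, 3+14, 10+12, …, 14+2, 17+0) = 22
r[8] = max(2+22, 3+20, 10+14, …, 17+2, 28+0) = 28
r[9] = max(2+28, 3+22, 10+20, …, 28+2, 14+0) = 30
r[10] = max(2+30, 3+28, 10+22, …, 14+2, 21+0) = 32
r[11] = max(2+32, 3+30, 10+28, …, 21+2, 26+0) = 38
Maximum revenue is ¢38.
Now minimize piece count subject to staying optimal: for each k, pieces[k] = 1 + min over i with p[i]+r[k−i]=r[k] of pieces[k−i].
pieces[8] = 1
pieces[9] = 2
pieces[10] = 3
pieces[11] = 2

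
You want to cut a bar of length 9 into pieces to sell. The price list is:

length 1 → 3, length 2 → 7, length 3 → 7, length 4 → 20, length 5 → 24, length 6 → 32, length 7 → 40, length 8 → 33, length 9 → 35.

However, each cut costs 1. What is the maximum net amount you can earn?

Let v[k] be the best obtainable value from length k. For each k, try every first piece i and keep the best of price[i] + v[k−i] minus the 1 cut fee when i<k.
v[1] = 3
v[2] = max(3+3-1, 7+0) = 7
v[3] = max(3+7-1, 7+3-1, 7+0) = 9
v[4] = max(3+9-1, 7+7-1, 7+3-1, 20+0) = 20
v[5] = max(3+20-1, 7+9-1, 7+7-1, 20+3-1, 24+0) = 24
v[6] = max(3+24-1, 7+20-1, 7+9-1, 20+7-1, 24+3-1, 32+0) = 32
v[7] = max(3+32-1, 7+24-1, 7+20-1, …, 32+3-1, 40+0) = 40
v[8] = max(3+40-1, 7+32-1, 7+24-1, …, 40+3-1, 33+0) = 42
v[9] = max(3+42-1, 7+40-1, 7+32-1, …, 33+3-1, 35+0) = 46
One optimal plan: pieces 7 + 2 (1 cut) → 47 − 1 = 46.

46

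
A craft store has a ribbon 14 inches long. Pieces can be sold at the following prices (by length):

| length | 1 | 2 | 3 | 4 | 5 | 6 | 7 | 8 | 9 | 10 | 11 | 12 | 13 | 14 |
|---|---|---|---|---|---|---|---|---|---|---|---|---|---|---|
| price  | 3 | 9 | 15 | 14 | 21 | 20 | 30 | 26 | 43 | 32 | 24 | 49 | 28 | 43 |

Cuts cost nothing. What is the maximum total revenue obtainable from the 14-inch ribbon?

69

Consider every possible first cut. R[k] is the best of p[i]+R[k−i] over all sellable i≤k.
R[1] = 3
R[2] = max(3+3, 9+0) = 9
R[3] = max(3+9, 9+3, 15+0) = 15
R[4] = max(3+15, 9+9, 15+3, 14+0) = 18
R[5] = max(3+18, 9+15, 15+9, 14+3, 21+0) = 24
R[6] = max(3+24, 9+18, 15+15, 14+9, 21+3, 20+0) = 30
R[7] = max(3+30, 9+24, 15+18, …, 20+3, 30+0) = 33
R[8] = max(3+33, 9+30, 15+24, …, 30+3, 26+0) = 39
R[9] = max(3+39, 9+33, 15+30, …, 26+3, 43+0) = 45
R[10] = max(3+45, 9+39, 15+33, …, 43+3, 32+0) = 48
R[11] = max(3+48, 9+45, 15+39, …, 32+3, 24+0) = 54
R[12] = max(3+54, 9+48, 15+45, …, 24+3, 49+0) = 60
R[13] = max(3+60, 9+54, 15+48, …, 49+3, 28+0) = 63
R[14] = max(3+63, 9+60, 15+54, …, 28+3, 43+0) = 69
One optimal cutting: 3 + 3 + 3 + 3 + 2 → ¢15 + ¢15 + ¢15 + ¢15 + ¢9 = ¢69.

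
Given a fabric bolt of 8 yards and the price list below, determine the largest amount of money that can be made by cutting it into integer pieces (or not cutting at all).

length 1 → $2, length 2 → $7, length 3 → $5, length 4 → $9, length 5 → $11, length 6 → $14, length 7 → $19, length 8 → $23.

Build R[k] bottom-up: R[k] = max over allowed piece i of (p[i] + R[k−i]).
R[1] = 2
R[2] = max(2+2, 7+0) = 7
R[3] = max(2+7, 7+2, 5+0) = 9
R[4] = max(2+9, 7+7, 5+2, 9+0) = 14
R[5] = max(2+14, 7+9, 5+7, 9+2, 11+0) = 16
R[6] = max(2+16, 7+14, 5+9, 9+7, 11+2, 14+0) = 21
R[7] = max(2+21, 7+16, 5+14, …, 14+2, 19+0) = 23
R[8] = max(2+23, 7+21, 5+16, …, 19+2, 23+0) = 28
One optimal cutting: 2 + 2 + 2 + 2 → $7 + $7 + $7 + $7 = $28.

28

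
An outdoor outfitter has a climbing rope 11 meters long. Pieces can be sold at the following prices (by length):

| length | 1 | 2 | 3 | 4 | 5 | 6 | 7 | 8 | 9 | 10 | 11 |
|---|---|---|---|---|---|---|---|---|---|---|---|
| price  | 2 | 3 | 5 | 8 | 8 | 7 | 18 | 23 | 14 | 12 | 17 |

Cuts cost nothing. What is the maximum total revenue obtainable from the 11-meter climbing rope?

29

Consider every possible first cut. best[k] is the best of p[i]+best[k−i] over all sellable i≤k.
best[1] = 2
best[2] = max(2+2, 3+0) = 4
best[3] = max(2+4, 3+2, 5+0) = 6
best[4] = max(2+6, 3+4, 5+2, 8+0) = 8
best[5] = max(2+8, 3+6, 5+4, 8+2, 8+0) = 10
best[6] = max(2+10, 3+8, 5+6, 8+4, 8+2, 7+0) = 12
best[7] = max(2+12, 3+10, 5+8, …, 7+2, 18+0) = 18
best[8] = max(2+18, 3+12, 5+10, …, 18+2, 23+0) = 23
best[9] = max(2+23, 3+18, 5+12, …, 23+2, 14+0) = 25
best[10] = max(2+25, 3+23, 5+18, …, 14+2, 12+0) = 27
best[11] = max(2+27, 3+25, 5+23, …, 12+2, 17+0) = 29
One optimal cutting: 8 + 1 + 1 + 1 → €23 + €2 + €2 + €2 = €29.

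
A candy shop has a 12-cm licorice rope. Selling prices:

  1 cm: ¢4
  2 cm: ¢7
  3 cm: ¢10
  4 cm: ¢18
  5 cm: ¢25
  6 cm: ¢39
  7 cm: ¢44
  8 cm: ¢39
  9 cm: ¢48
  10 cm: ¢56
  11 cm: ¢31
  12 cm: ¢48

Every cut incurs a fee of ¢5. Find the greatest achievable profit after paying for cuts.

Consider every possible first cut. v[k] is the best of p[i]+v[k−i] over all sellable i≤k, charging 5 whenever i<k.
v[1] = 4
v[2] = max(4+4-5, 7+0) = 7
v[3] = max(4+7-5, 7+4-5, 10+0) = 10
v[4] = max(4+10-5, 7+7-5, 10+4-5, 18+0) = 18
v[5] = max(4+18-5, 7+10-5, 10+7-5, 18+4-5, 25+0) = 25
v[6] = max(4+25-5, 7+18-5, 10+10-5, 18+7-5, 25+4-5, 39+0) = 39
v[7] = max(4+39-5, 7+25-5, 10+18-5, …, 39+4-5, 44+0) = 44
v[8] = max(4+44-5, 7+39-5, 10+25-5, …, 44+4-5, 39+0) = 43
v[9] = max(4+43-5, 7+44-5, 10+39-5, …, 39+4-5, 48+0) = 48
v[10] = max(4+48-5, 7+43-5, 10+44-5, …, 48+4-5, 56+0) = 56
v[11] = max(4+56-5, 7+48-5, 10+43-5, …, 56+4-5, 31+0) = 59
v[12] = max(4+59-5, 7+56-5, 10+48-5, …, 31+4-5, 48+0) = 73
One optimal plan: pieces 6 + 6 (1 cut) → ¢78 − ¢5 = ¢73.

73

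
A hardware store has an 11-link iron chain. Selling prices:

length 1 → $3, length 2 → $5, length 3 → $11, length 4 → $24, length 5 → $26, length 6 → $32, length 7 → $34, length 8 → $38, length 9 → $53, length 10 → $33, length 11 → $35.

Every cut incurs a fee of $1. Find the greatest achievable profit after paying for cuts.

Consider every possible first cut. v[k] is the best of p[i]+v[k−i] over all sellable i≤k, charging 1 whenever i<k.
v[1] = 3
v[2] = max(3+3-1, 5+0) = 5
v[3] = max(3+5-1, 5+3-1, 11+0) = 11
v[4] = max(3+11-1, 5+5-1, 11+3-1, 24+0) = 24
v[5] = max(3+24-1, 5+11-1, 11+5-1, 24+3-1, 26+0) = 26
v[6] = max(3+26-1, 5+24-1, 11+11-1, 24+5-1, 26+3-1, 32+0) = 32
v[7] = max(3+32-1, 5+26-1, 11+24-1, …, 32+3-1, 34+0) = 34
v[8] = max(3+34-1, 5+32-1, 11+26-1, …, 34+3-1, 38+0) = 47
v[9] = max(3+47-1, 5+34-1, 11+32-1, …, 38+3-1, 53+0) = 53
v[10] = max(3+53-1, 5+47-1, 11+34-1, …, 53+3-1, 33+0) = 55
v[11] = max(3+55-1, 5+53-1, 11+47-1, …, 33+3-1, 35+0) = 57
One optimal plan: pieces 9 + 1 + 1 (2 cuts) → $59 − $2 = $57.

57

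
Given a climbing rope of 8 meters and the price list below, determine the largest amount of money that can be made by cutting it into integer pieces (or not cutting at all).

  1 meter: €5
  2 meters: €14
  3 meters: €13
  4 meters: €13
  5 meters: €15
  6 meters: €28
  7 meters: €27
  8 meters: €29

56

Consider every possible first cut. R[k] is the best of p[i]+R[k−i] over all sellable i≤k.
R[1] = 5
R[2] = max(5+5, 14+0) = 14
R[3] = max(5+14, 14+5, 13+0) = 19
R[4] = max(5+19, 14+14, 13+5, 13+0) = 28
R[5] = max(5+28, 14+19, 13+14, 13+5, 15+0) = 33
R[6] = max(5+33, 14+28, 13+19, 13+14, 15+5, 28+0) = 42
R[7] = max(5+42, 14+33, 13+28, …, 28+5, 27+0) = 47
R[8] = max(5+47, 14+42, 13+33, …, 27+5, 29+0) = 56
One optimal cutting: 2 + 2 + 2 + 2 → €14 + €14 + €14 + €14 = €56.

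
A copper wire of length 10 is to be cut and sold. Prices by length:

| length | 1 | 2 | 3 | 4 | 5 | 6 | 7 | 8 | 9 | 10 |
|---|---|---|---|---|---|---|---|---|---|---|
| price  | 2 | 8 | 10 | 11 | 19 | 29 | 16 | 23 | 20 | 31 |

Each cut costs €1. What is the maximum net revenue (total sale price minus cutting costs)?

43

Consider every possible first cut. net[k] is the best of p[i]+net[k−i] over all sellable i≤k, charging 1 whenever i<k.
net[1] = 2
net[2] = max(2+2-1, 8+0) = 8
net[3] = max(2+8-1, 8+2-1, 10+0) = 10
net[4] = max(2+10-1, 8+8-1, 10+2-1, 11+0) = 15
net[5] = max(2+15-1, 8+10-1, 10+8-1, 11+2-1, 19+0) = 19
net[6] = max(2+19-1, 8+15-1, 10+10-1, 11+8-1, 19+2-1, 29+0) = 29
net[7] = max(2+29-1, 8+19-1, 10+15-1, …, 29+2-1, 16+0) = 30
net[8] = max(2+30-1, 8+29-1, 10+19-1, …, 16+2-1, 23+0) = 36
net[9] = max(2+36-1, 8+30-1, 10+29-1, …, 23+2-1, 20+0) = 38
net[10] = max(2+38-1, 8+36-1, 10+30-1, …, 20+2-1, 31+0) = 43
One optimal plan: pieces 6 + 2 + 2 (2 cuts) → €45 − €2 = €43.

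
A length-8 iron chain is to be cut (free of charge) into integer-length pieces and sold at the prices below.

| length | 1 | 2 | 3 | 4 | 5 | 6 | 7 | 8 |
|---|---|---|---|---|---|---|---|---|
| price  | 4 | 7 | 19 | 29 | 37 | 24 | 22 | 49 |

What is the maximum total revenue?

58

Consider every possible first cut. v[k] is the best of p[i]+v[k−i] over all sellable i≤k.
v[1] = 4
v[2] = 8  (first piece 1, then v[1]=4)
v[3] = 19
v[4] = 29
v[5] = 37
v[6] = 41  (first piece 1, then v[5]=37)
v[7] = 48  (first piece 3, then v[4]=29)
v[8] = 58  (first piece 4, then v[4]=29)
One optimal cutting: 4 + 4 → $29 + $29 = $58.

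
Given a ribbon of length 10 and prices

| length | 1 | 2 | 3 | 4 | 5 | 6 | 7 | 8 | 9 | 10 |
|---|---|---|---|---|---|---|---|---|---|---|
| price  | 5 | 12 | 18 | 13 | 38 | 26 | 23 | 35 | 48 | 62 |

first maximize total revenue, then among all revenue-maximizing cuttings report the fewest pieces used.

2

Build r[k] bottom-up: r[k] = max over allowed piece i of (p[i] + r[k−i]).
r[1] = 5
r[2] = 12
r[3] = 18
r[4] = 24  (first piece 2, then r[2]=12)
r[5] = 38
r[6] = 43  (first piece 1, then r[5]=38)
r[7] = 50  (first piece 2, then r[5]=38)
r[8] = 56  (first piece 3, then r[5]=38)
r[9] = 62  (first piece 2, then r[7]=50)
r[10] = 76  (first piece 5, then r[5]=38)
Maximum revenue is ¢76.
Now minimize piece count subject to staying optimal: for each k, pieces[k] = 1 + min over i with p[i]+r[k−i]=r[k] of pieces[k−i].
pieces[7] = 2
pieces[8] = 2
pieces[9] = 3
pieces[10] = 2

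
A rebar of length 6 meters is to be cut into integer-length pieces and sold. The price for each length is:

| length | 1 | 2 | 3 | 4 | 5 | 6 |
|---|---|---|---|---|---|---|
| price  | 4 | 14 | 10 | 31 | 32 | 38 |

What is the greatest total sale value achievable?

Consider every possible first cut. v[k] is the best of p[i]+v[k−i] over all sellable i≤k.
v[1] = 4
v[2] = 14
v[3] = 18  (first piece 1, then v[2]=14)
v[4] = 31
v[5] = 35  (first piece 1, then v[4]=31)
v[6] = 45  (first piece 2, then v[4]=31)
One optimal cutting: 4 + 2 → ₹31 + ₹14 = ₹45.

45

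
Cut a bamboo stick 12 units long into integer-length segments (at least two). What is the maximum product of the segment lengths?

81

Fill prod[k] for k=2..12: at each k try every first piece i and multiply by the better of (k−i) uncut or prod[k−i].
prod[2] = 1×max(1,0) = 1×1 = 1
prod[3] = max(1×2, 2×1) = 2
prod[4] = max(1×3, 2×2, 3×1) = 4
prod[5] = max(1×4, 2×3, 3×2, 4×1) = 6
prod[6] = max(1×6, 2×4, 3×3, 4×2, 5×1) = 9
prod[7] = max(1×9, 2×6, 3×4, 4×3, 5×2, 6×1) = 12
prod[8] = max(1×12, 2×9, 3×6, …, 6×2, 7×1) = 18
prod[9] = max(1×18, 2×12, 3×9, …, 7×2, 8×1) = 27
prod[10] = max(1×27, 2×18, 3×12, …, 8×2, 9×1) = 36
prod[11] = max(1×36, 2×27, 3×18, …, 9×2, 10×1) = 54
prod[12] = max(1×54, 2×36, 3×27, …, 10×2, 11×1) = 81
One optimal split: 3 + 3 + 3 + 3; product 3×3×3×3 = 81.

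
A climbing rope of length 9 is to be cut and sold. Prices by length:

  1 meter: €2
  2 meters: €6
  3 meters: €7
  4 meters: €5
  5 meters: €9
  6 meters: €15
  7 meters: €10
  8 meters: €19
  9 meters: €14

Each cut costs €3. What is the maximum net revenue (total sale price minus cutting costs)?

Consider every possible first cut. v[k] is the best of p[i]+v[k−i] over all sellable i≤k, charging 3 whenever i<k.
v[1] = 2
v[2] = max(2+2-3, 6+0) = 6
v[3] = max(2+6-3, 6+2-3, 7+0) = 7
v[4] = max(2+7-3, 6+6-3, 7+2-3, 5+0) = 9
v[5] = max(2+9-3, 6+7-3, 7+6-3, 5+2-3, 9+0) = 10
v[6] = max(2+10-3, 6+9-3, 7+7-3, 5+6-3, 9+2-3, 15+0) = 15
v[7] = max(2+15-3, 6+10-3, 7+9-3, …, 15+2-3, 10+0) = 14
v[8] = max(2+14-3, 6+15-3, 7+10-3, …, 10+2-3, 19+0) = 19
v[9] = max(2+19-3, 6+14-3, 7+15-3, …, 19+2-3, 14+0) = 19
One optimal plan: pieces 6 + 3 (1 cut) → €22 − €3 = €19.

19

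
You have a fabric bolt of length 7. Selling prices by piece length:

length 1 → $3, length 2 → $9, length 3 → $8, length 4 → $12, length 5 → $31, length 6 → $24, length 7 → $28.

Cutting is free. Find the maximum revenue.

40

Consider every possible first cut. best[k] is the best of p[i]+best[k−i] over all sellable i≤k.
best[1] = 3
best[2] = 9
best[3] = 12  (first piece 1, then best[2]=9)
best[4] = 18  (first piece 2, then best[2]=9)
best[5] = 31
best[6] = 34  (first piece 1, then best[5]=31)
best[7] = 40  (first piece 2, then best[5]=31)
One optimal cutting: 5 + 2 → $31 + $9 = $40.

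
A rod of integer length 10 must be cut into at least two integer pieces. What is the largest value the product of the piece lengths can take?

Fill g[k] for k=2..10: at each k try every first piece i and multiply by the better of (k−i) uncut or g[k−i].
g[2] = 1×max(1,0) = 1×1 = 1
g[3] = 1×max(2,1) = 1×2 = 2
g[4] = 2×max(2,1) = 2×2 = 4
g[5] = 2×max(3,2) = 2×3 = 6
g[6] = 3×max(3,2) = 3×3 = 9
g[7] = 2×max(5,6) = 2×6 = 12
g[8] = 2×max(6,9) = 2×9 = 18
g[9] = 3×max(6,9) = 3×9 = 27
g[10] = 2×max(8,18) = 2×18 = 36
One optimal split: 3 + 3 + 2 + 2; product 3×3×2×2 = 36.

36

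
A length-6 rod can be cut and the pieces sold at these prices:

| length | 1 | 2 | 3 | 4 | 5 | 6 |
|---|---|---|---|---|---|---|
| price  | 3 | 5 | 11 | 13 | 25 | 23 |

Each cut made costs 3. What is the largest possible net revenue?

Let v[k] be the best obtainable value from length k. For each k, try every first piece i and keep the best of price[i] + v[k−i] minus the 3 cut fee when i<k.
v[1] = 3
v[2] = max(3+3-3, 5+0) = 5
v[3] = max(3+5-3, 5+3-3, 11+0) = 11
v[4] = max(3+11-3, 5+5-3, 11+3-3, 13+0) = 13
v[5] = max(3+13-3, 5+11-3, 11+5-3, 13+3-3, 25+0) = 25
v[6] = max(3+25-3, 5+13-3, 11+11-3, 13+5-3, 25+3-3, 23+0) = 25
One optimal plan: pieces 5 + 1 (1 cut) → 28 − 3 = 25.

25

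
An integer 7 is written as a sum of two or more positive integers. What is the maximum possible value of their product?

12

Fill P[k] for k=2..7: at each k try every first piece i and multiply by the better of (k−i) uncut or P[k−i].
P[2] = 1*max(1,0) = 1*1 = 1
P[3] = max(1*2, 2*1) = 2
P[4] = max(1*3, 2*2, 3*1) = 4
P[5] = max(1*4, 2*3, 3*2, 4*1) = 6
P[6] = max(1*6, 2*4, 3*3, 4*2, 5*1) = 9
P[7] = max(1*9, 2*6, 3*4, 4*3, 5*2, 6*1) = 12
One optimal split: 3 + 2 + 2; product 3*2*2 = 12.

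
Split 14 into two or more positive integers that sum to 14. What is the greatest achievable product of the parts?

Let prod[k] be the best product for length k (with at least one cut). For each first piece i, the rest contributes max(k−i, prod[k−i]).
prod[2] = 1·max(1,0) = 1·1 = 1
prod[3] = max(1·2, 2·1) = 2
prod[4] = max(1·3, 2·2, 3·1) = 4
prod[5] = max(1·4, 2·3, 3·2, 4·1) = 6
prod[6] = max(1·6, 2·4, 3·3, 4·2, 5·1) = 9
prod[7] = max(1·9, 2·6, 3·4, 4·3, 5·2, 6·1) = 12
prod[8] = max(1·12, 2·9, 3·6, …, 6·2, 7·1) = 18
prod[9] = max(1·18, 2·12, 3·9, …, 7·2, 8·1) = 27
prod[10] = max(1·27, 2·18, 3·12, …, 8·2, 9·1) = 36
prod[11] = max(1·36, 2·27, 3·18, …, 9·2, 10·1) = 54
prod[12] = max(1·54, 2·36, 3·27, …, 10·2, 11·1) = 81
prod[13] = max(1·81, 2·54, 3·36, …, 11·2, 12·1) = 108
prod[14] = max(1·108, 2·81, 3·54, …, 12·2, 13·1) = 162
One optimal split: 3 + 3 + 3 + 3 + 2; product 3·3·3·3·2 = 162.

162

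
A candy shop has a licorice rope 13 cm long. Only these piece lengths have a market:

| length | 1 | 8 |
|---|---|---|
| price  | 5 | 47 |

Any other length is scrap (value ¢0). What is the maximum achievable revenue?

72

Let r[k] be the best obtainable value from length k. For each k, try every first piece i and keep the best of price[i] + r[k−i].
r[1] = 5
r[2] = 10  (first piece 1, then r[1]=5)
r[3] = 15  (first piece 1, then r[2]=10)
r[4] = 20  (first piece 1, then r[3]=15)
r[5] = 25  (first piece 1, then r[4]=20)
r[6] = 30  (first piece 1, then r[5]=25)
r[7] = 35  (first piece 1, then r[6]=30)
r[8] = 47
r[9] = 52  (first piece 1, then r[8]=47)
r[10] = 57  (first piece 1, then r[9]=52)
r[11] = 62  (first piece 1, then r[10]=57)
r[12] = 67  (first piece 1, then r[11]=62)
r[13] = 72  (first piece 1, then r[12]=67)
One optimal cutting: 8 + 1 + 1 + 1 + 1 + 1 → ¢72.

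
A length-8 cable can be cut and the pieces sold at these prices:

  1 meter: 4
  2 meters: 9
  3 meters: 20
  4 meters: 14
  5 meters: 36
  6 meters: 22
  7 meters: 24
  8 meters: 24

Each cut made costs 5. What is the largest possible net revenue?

51

Build v[k] bottom-up: v[k] = max over allowed piece i of (p[i] + v[k−i]) − 5 per cut.
v[1] = 4
v[2] = max(4+4-5, 9+0) = 9
v[3] = max(4+9-5, 9+4-5, 20+0) = 20
v[4] = max(4+20-5, 9+9-5, 20+4-5, 14+0) = 19
v[5] = max(4+19-5, 9+20-5, 20+9-5, 14+4-5, 36+0) = 36
v[6] = max(4+36-5, 9+19-5, 20+20-5, 14+9-5, 36+4-5, 22+0) = 35
v[7] = max(4+35-5, 9+36-5, 20+19-5, …, 22+4-5, 24+0) = 40
v[8] = max(4+40-5, 9+35-5, 20+36-5, …, 24+4-5, 24+0) = 51
One optimal plan: pieces 5 + 3 (1 cut) → 56 − 5 = 51.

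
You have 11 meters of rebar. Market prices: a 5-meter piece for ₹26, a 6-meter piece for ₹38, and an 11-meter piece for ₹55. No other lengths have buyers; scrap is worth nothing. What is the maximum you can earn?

Build best[k] bottom-up: best[k] = max over allowed piece i of (p[i] + best[k−i]).
best[1] = 0
best[2] = 0
best[3] = 0
best[4] = 0
best[5] = 26
best[6] = max(26+0, 38+0) = 38
best[7] = max(26+0, 38+0) = 38
best[8] = max(26+0, 38+0) = 38
best[9] = max(26+0, 38+0) = 38
best[10] = max(26+26, 38+0) = 52
best[11] = max(26+38, 38+26, 55+0) = 64
One optimal cutting: 6 + 5 → ₹64.

64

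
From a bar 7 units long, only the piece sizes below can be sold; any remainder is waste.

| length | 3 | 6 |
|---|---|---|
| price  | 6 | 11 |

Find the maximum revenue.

12

Consider every possible first cut. best[k] is the best of p[i]+best[k−i] over all sellable i≤k.
best[1] = 0
best[2] = 0
best[3] = 6
best[4] = 6
best[5] = 6
best[6] = max(6+6, 11+0) = 12
best[7] = max(6+6, 11+0) = 12
One optimal cutting: pieces 3 + 3 with 1 unit of scrap → €12.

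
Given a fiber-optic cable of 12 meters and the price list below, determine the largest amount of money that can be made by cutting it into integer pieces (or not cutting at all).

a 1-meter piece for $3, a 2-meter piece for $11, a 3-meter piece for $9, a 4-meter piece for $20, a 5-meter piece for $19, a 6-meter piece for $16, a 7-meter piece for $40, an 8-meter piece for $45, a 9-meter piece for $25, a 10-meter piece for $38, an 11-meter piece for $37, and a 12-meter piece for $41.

67

Consider every possible first cut. v[k] is the best of p[i]+v[k−i] over all sellable i≤k.
v[1] = 3
v[2] = max(3+3, 11+0) = 11
v[3] = max(3+11, 11+3, 9+0) = 14
v[4] = max(3+14, 11+11, 9+3, 20+0) = 22
v[5] = max(3+22, 11+14, 9+11, 20+3, 19+0) = 25
v[6] = max(3+25, 11+22, 9+14, 20+11, 19+3, 16+0) = 33
v[7] = max(3+33, 11+25, 9+22, …, 16+3, 40+0) = 40
v[8] = max(3+40, 11+33, 9+25, …, 40+3, 45+0) = 45
v[9] = max(3+45, 11+40, 9+33, …, 45+3, 25+0) = 51
v[10] = max(3+51, 11+45, 9+40, …, 25+3, 38+0) = 56
v[11] = max(3+56, 11+51, 9+45, …, 38+3, 37+0) = 62
v[12] = max(3+62, 11+56, 9+51, …, 37+3, 41+0) = 67
One optimal cutting: 8 + 2 + 2 → $45 + $11 + $11 = $67.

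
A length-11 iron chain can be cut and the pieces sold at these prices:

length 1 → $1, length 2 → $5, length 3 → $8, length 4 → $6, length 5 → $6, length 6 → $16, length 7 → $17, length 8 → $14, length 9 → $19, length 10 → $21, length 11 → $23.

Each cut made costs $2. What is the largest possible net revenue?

Consider every possible first cut. r[k] is the best of p[i]+r[k−i] over all sellable i≤k, charging 2 whenever i<k.
r[1] = 1
r[2] = 5
r[3] = 8
r[4] = 8  (first piece 2, then r[2]=5)
r[5] = 11  (first piece 2, then r[3]=8)
r[6] = 16
r[7] = 17
r[8] = 19  (first piece 2, then r[6]=16)
r[9] = 22  (first piece 3, then r[6]=16)
r[10] = 23  (first piece 3, then r[7]=17)
r[11] = 25  (first piece 2, then r[9]=22)
One optimal plan: pieces 6 + 3 + 2 (2 cuts) → $29 − $4 = $25.

25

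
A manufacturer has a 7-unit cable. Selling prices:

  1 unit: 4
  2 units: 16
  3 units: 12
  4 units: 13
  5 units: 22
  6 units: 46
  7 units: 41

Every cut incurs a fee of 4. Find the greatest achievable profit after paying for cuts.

Consider every possible first cut. v[k] is the best of p[i]+v[k−i] over all sellable i≤k, charging 4 whenever i<k.
v[1] = 4
v[2] = max(4+4-4, 16+0) = 16
v[3] = max(4+16-4, 16+4-4, 12+0) = 16
v[4] = max(4+16-4, 16+16-4, 12+4-4, 13+0) = 28
v[5] = max(4+28-4, 16+16-4, 12+16-4, 13+4-4, 22+0) = 28
v[6] = max(4+28-4, 16+28-4, 12+16-4, 13+16-4, 22+4-4, 46+0) = 46
v[7] = max(4+46-4, 16+28-4, 12+28-4, …, 46+4-4, 41+0) = 46
One optimal plan: pieces 6 + 1 (1 cut) → 50 − 4 = 46.

46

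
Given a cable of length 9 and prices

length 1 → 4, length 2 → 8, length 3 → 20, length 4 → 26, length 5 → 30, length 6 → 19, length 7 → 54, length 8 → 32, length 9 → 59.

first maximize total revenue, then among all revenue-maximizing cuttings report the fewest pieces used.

Build r[k] bottom-up: r[k] = max over allowed piece i of (p[i] + r[k−i]).
r[1] = 4
r[2] = max(4+4, 8+0) = 8
r[3] = max(4+8, 8+4, 20+0) = 20
r[4] = max(4+20, 8+8, 20+4, 26+0) = 26
r[5] = max(4+26, 8+20, 20+8, 26+4, 30+0) = 30
r[6] = max(4+30, 8+26, 20+20, 26+8, 30+4, 19+0) = 40
r[7] = max(4+40, 8+30, 20+26, …, 19+4, 54+0) = 54
r[8] = max(4+54, 8+40, 20+30, …, 54+4, 32+0) = 58
r[9] = max(4+58, 8+54, 20+40, …, 32+4, 59+0) = 62
Maximum revenue is 62.
Now minimize piece count subject to staying optimal: for each k, pieces[k] = 1 + min over i with p[i]+r[k−i]=r[k] of pieces[k−i].
pieces[6] = 2
pieces[7] = 1
pieces[8] = 2
pieces[9] = 2

2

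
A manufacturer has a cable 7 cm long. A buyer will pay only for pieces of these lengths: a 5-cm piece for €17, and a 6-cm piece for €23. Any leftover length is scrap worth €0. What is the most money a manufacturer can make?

23

Build best[k] bottom-up: best[k] = max over allowed piece i of (p[i] + best[k−i]).
best[1] = 0
best[2] = 0
best[3] = 0
best[4] = 0
best[5] = 17
best[6] = 23
best[7] = 23
One optimal cutting: pieces 6 with 1 cm of scrap → €23.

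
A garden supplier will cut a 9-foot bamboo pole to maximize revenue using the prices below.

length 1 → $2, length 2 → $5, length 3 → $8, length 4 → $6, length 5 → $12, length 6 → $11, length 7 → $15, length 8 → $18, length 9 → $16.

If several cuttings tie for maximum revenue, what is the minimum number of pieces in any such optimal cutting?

3

Let r[k] be the best obtainable value from length k. For each k, try every first piece i and keep the best of price[i] + r[k−i].
r[1] = 2
r[2] = 5
r[3] = 8
r[4] = 10  (first piece 1, then r[3]=8)
r[5] = 13  (first piece 2, then r[3]=8)
r[6] = 16  (first piece 3, then r[3]=8)
r[7] = 18  (first piece 1, then r[6]=16)
r[8] = 21  (first piece 2, then r[6]=16)
r[9] = 24  (first piece 3, then r[6]=16)
Maximum revenue is $24.
Now minimize piece count subject to staying optimal: for each k, pieces[k] = 1 + min over i with p[i]+r[k−i]=r[k] of pieces[k−i].
pieces[6] = 2
pieces[7] = 3
pieces[8] = 3
pieces[9] = 3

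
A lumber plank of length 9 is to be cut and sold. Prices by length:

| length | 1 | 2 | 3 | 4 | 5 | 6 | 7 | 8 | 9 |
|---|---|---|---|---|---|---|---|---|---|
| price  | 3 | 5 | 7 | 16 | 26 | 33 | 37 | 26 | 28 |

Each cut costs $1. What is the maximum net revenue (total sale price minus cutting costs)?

41

Let net[k] be the best obtainable value from length k. For each k, try every first piece i and keep the best of price[i] + net[k−i] minus the 1 cut fee when i<k.
net[1] = 3
net[2] = max(3+3-1, 5+0) = 5
net[3] = max(3+5-1, 5+3-1, 7+0) = 7
net[4] = max(3+7-1, 5+5-1, 7+3-1, 16+0) = 16
net[5] = max(3+16-1, 5+7-1, 7+5-1, 16+3-1, 26+0) = 26
net[6] = max(3+26-1, 5+16-1, 7+7-1, 16+5-1, 26+3-1, 33+0) = 33
net[7] = max(3+33-1, 5+26-1, 7+16-1, …, 33+3-1, 37+0) = 37
net[8] = max(3+37-1, 5+33-1, 7+26-1, …, 37+3-1, 26+0) = 39
net[9] = max(3+39-1, 5+37-1, 7+33-1, …, 26+3-1, 28+0) = 41
One optimal plan: pieces 7 + 1 + 1 (2 cuts) → $43 − $2 = $41.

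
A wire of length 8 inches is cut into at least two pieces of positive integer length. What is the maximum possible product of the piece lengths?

18

Let P[k] be the best product for length k (with at least one cut). For each first piece i, the rest contributes max(k−i, P[k−i]).
P[2] = 1*max(1,0) = 1*1 = 1
P[3] = 1*max(2,1) = 1*2 = 2
P[4] = 2*max(2,1) = 2*2 = 4
P[5] = 2*max(3,2) = 2*3 = 6
P[6] = 3*max(3,2) = 3*3 = 9
P[7] = 2*max(5,6) = 2*6 = 12
P[8] = 2*max(6,9) = 2*9 = 18
One optimal split: 3 + 3 + 2; product 3*3*2 = 18.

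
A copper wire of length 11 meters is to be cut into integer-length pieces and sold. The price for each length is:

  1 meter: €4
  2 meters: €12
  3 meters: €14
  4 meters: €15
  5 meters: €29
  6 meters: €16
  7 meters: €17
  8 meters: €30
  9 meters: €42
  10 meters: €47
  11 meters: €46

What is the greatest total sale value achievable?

Build r[k] bottom-up: r[k] = max over allowed piece i of (p[i] + r[k−i]).
r[1] = 4
r[2] = 12
r[3] = 16  (first piece 1, then r[2]=12)
r[4] = 24  (first piece 2, then r[2]=12)
r[5] = 29
r[6] = 36  (first piece 2, then r[4]=24)
r[7] = 41  (first piece 2, then r[5]=29)
r[8] = 48  (first piece 2, then r[6]=36)
r[9] = 53  (first piece 2, then r[7]=41)
r[10] = 60  (first piece 2, then r[8]=48)
r[11] = 65  (first piece 2, then r[9]=53)
One optimal cutting: 5 + 2 + 2 + 2 → €29 + €12 + €12 + €12 = €65.

65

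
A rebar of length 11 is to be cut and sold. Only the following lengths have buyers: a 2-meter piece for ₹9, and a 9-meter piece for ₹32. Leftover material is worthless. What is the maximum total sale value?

45

Consider every possible first cut. r[k] is the best of p[i]+r[k−i] over all sellable i≤k.
r[1] = 0
r[2] = 9
r[3] = 9
r[4] = 18  (first piece 2, then r[2]=9)
r[5] = 18
r[6] = 27  (first piece 2, then r[4]=18)
r[7] = 27
r[8] = 36  (first piece 2, then r[6]=27)
r[9] = 36
r[10] = 45  (first piece 2, then r[8]=36)
r[11] = 45
One optimal cutting: pieces 2 + 2 + 2 + 2 + 2 with 1 meter of scrap → ₹45.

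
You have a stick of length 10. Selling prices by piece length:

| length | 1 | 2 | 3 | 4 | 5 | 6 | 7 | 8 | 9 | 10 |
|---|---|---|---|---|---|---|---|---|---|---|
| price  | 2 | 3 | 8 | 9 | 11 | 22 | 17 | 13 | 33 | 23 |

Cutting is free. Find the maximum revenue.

35

Build best[k] bottom-up: best[k] = max over allowed piece i of (p[i] + best[k−i]).
best[1] = 2
best[2] = max(2+2, 3+0) = 4
best[3] = max(2+4, 3+2, 8+0) = 8
best[4] = max(2+8, 3+4, 8+2, 9+0) = 10
best[5] = max(2+10, 3+8, 8+4, 9+2, 11+0) = 12
best[6] = max(2+12, 3+10, 8+8, 9+4, 11+2, 22+0) = 22
best[7] = max(2+22, 3+12, 8+10, …, 22+2, 17+0) = 24
best[8] = max(2+24, 3+22, 8+12, …, 17+2, 13+0) = 26
best[9] = max(2+26, 3+24, 8+22, …, 13+2, 33+0) = 33
best[10] = max(2+33, 3+26, 8+24, …, 33+2, 23+0) = 35
One optimal cutting: 9 + 1 → 33 + 2 = 35.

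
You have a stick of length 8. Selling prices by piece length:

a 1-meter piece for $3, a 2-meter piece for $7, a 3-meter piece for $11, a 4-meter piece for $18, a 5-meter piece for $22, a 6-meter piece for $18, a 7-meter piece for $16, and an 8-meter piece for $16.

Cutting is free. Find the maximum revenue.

Consider every possible first cut. v[k] is the best of p[i]+v[k−i] over all sellable i≤k.
v[1] = 3
v[2] = max(3+3, 7+0) = 7
v[3] = max(3+7, 7+3, 11+0) = 11
v[4] = max(3+11, 7+7, 11+3, 18+0) = 18
v[5] = max(3+18, 7+11, 11+7, 18+3, 22+0) = 22
v[6] = max(3+22, 7+18, 11+11, 18+7, 22+3, 18+0) = 25
v[7] = max(3+25, 7+22, 11+18, …, 18+3, 16+0) = 29
v[8] = max(3+29, 7+25, 11+22, …, 16+3, 16+0) = 36
One optimal cutting: 4 + 4 → $18 + $18 = $36.

36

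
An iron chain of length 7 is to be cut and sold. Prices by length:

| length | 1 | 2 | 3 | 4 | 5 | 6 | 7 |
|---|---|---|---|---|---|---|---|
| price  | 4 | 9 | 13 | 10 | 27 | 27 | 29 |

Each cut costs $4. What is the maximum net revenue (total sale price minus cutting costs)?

32

Consider every possible first cut. v[k] is the best of p[i]+v[k−i] over all sellable i≤k, charging 4 whenever i<k.
v[1] = 4
v[2] = 9
v[3] = 13
v[4] = 14  (first piece 2, then v[2]=9)
v[5] = 27
v[6] = 27  (first piece 1, then v[5]=27)
v[7] = 32  (first piece 2, then v[5]=27)
One optimal plan: pieces 5 + 2 (1 cut) → $36 − $4 = $32.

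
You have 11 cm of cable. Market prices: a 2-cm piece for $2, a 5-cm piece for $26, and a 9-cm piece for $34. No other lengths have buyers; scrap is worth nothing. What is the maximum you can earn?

Consider every possible first cut. r[k] is the best of p[i]+r[k−i] over all sellable i≤k.
r[1] = 0
r[2] = 2
r[3] = 2
r[4] = 4  (first piece 2, then r[2]=2)
r[5] = 26
r[6] = 26
r[7] = 28  (first piece 2, then r[5]=26)
r[8] = 28
r[9] = 34
r[10] = 52  (first piece 5, then r[5]=26)
r[11] = 52
One optimal cutting: pieces 5 + 5 with 1 cm of scrap → $52.

52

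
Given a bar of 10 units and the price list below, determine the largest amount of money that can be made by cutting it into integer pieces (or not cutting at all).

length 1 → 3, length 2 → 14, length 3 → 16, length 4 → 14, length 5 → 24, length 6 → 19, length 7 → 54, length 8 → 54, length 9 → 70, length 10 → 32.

Consider every possible first cut. R[k] is the best of p[i]+R[k−i] over all sellable i≤k.
R[1] = 3
R[2] = 14
R[3] = 17  (first piece 1, then R[2]=14)
R[4] = 28  (first piece 2, then R[2]=14)
R[5] = 31  (first piece 1, then R[4]=28)
R[6] = 42  (first piece 2, then R[4]=28)
R[7] = 54
R[8] = 57  (first piece 1, then R[7]=54)
R[9] = 70
R[10] = 73  (first piece 1, then R[9]=70)
One optimal cutting: 9 + 1 → 70 + 3 = 73.

73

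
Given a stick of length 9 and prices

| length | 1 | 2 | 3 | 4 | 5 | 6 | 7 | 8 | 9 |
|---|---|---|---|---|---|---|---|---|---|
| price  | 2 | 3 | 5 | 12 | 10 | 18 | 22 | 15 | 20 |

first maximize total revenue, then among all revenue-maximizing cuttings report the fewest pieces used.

Build r[k] bottom-up: r[k] = max over allowed piece i of (p[i] + r[k−i]).
r[1] = 2
r[2] = max(2+2, 3+0) = 4
r[3] = max(2+4, 3+2, 5+0) = 6
r[4] = max(2+6, 3+4, 5+2, 12+0) = 12
r[5] = max(2+12, 3+6, 5+4, 12+2, 10+0) = 14
r[6] = max(2+14, 3+12, 5+6, 12+4, 10+2, 18+0) = 18
r[7] = max(2+18, 3+14, 5+12, …, 18+2, 22+0) = 22
r[8] = max(2+22, 3+18, 5+14, …, 22+2, 15+0) = 24
r[9] = max(2+24, 3+22, 5+18, …, 15+2, 20+0) = 26
Maximum revenue is €26.
Now minimize piece count subject to staying optimal: for each k, pieces[k] = 1 + min over i with p[i]+r[k−i]=r[k] of pieces[k−i].
pieces[6] = 1
pieces[7] = 1
pieces[8] = 2
pieces[9] = 3

3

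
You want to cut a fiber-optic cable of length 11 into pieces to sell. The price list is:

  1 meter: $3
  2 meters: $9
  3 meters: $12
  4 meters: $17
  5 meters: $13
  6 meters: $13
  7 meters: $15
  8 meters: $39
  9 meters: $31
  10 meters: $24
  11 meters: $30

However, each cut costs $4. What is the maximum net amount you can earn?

47

Build net[k] bottom-up: net[k] = max over allowed piece i of (p[i] + net[k−i]) − 4 per cut.
net[1] = 3
net[2] = 9
net[3] = 12
net[4] = 17
net[5] = 17  (first piece 2, then net[3]=12)
net[6] = 22  (first piece 2, then net[4]=17)
net[7] = 25  (first piece 3, then net[4]=17)
net[8] = 39
net[9] = 38  (first piece 1, then net[8]=39)
net[10] = 44  (first piece 2, then net[8]=39)
net[11] = 47  (first piece 3, then net[8]=39)
One optimal plan: pieces 8 + 3 (1 cut) → $51 − $4 = $47.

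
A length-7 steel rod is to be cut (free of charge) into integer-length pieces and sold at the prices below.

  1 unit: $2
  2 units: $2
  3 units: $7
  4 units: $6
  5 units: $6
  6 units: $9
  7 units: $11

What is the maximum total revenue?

Let r[k] be the best obtainable value from length k. For each k, try every first piece i and keep the best of price[i] + r[k−i].
r[1] = 2
r[2] = 4  (first piece 1, then r[1]=2)
r[3] = 7
r[4] = 9  (first piece 1, then r[3]=7)
r[5] = 11  (first piece 1, then r[4]=9)
r[6] = 14  (first piece 3, then r[3]=7)
r[7] = 16  (first piece 1, then r[6]=14)
One optimal cutting: 3 + 3 + 1 → $7 + $7 + $2 = $16.

16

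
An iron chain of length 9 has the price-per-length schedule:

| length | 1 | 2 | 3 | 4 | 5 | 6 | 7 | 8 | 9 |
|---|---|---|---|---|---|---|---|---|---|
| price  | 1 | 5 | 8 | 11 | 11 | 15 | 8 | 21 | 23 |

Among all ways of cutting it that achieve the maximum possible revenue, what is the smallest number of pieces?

Build r[k] bottom-up: r[k] = max over allowed piece i of (p[i] + r[k−i]).
r[1] = 1
r[2] = max(1+1, 5+0) = 5
r[3] = max(1+5, 5+1, 8+0) = 8
r[4] = max(1+8, 5+5, 8+1, 11+0) = 11
r[5] = max(1+11, 5+8, 8+5, 11+1, 11+0) = 13
r[6] = max(1+13, 5+11, 8+8, 11+5, 11+1, 15+0) = 16
r[7] = max(1+16, 5+13, 8+11, …, 15+1, 8+0) = 19
r[8] = max(1+19, 5+16, 8+13, …, 8+1, 21+0) = 22
r[9] = max(1+22, 5+19, 8+16, …, 21+1, 23+0) = 24
Maximum revenue is $24.
Now minimize piece count subject to staying optimal: for each k, pieces[k] = 1 + min over i with p[i]+r[k−i]=r[k] of pieces[k−i].
pieces[6] = 2
pieces[7] = 2
pieces[8] = 2
pieces[9] = 3

3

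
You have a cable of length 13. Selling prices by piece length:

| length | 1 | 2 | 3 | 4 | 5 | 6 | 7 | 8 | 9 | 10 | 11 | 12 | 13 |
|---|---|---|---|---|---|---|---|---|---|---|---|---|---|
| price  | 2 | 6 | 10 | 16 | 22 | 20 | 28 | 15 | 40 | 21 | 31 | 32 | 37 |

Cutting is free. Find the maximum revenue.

Build R[k] bottom-up: R[k] = max over allowed piece i of (p[i] + R[k−i]).
R[1] = 2
R[2] = 6
R[3] = 10
R[4] = 16
R[5] = 22
R[6] = 24  (first piece 1, then R[5]=22)
R[7] = 28  (first piece 2, then R[5]=22)
R[8] = 32  (first piece 3, then R[5]=22)
R[9] = 40
R[10] = 44  (first piece 5, then R[5]=22)
R[11] = 46  (first piece 1, then R[10]=44)
R[12] = 50  (first piece 2, then R[10]=44)
R[13] = 56  (first piece 4, then R[9]=40)
One optimal cutting: 9 + 4 → $40 + $16 = $56.

56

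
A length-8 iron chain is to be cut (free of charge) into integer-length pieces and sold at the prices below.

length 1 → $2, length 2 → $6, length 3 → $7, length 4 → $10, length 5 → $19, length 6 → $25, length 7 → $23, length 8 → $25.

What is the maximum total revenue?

Build r[k] bottom-up: r[k] = max over allowed piece i of (p[i] + r[k−i]).
r[1] = 2
r[2] = max(2+2, 6+0) = 6
r[3] = max(2+6, 6+2, 7+0) = 8
r[4] = max(2+8, 6+6, 7+2, 10+0) = 12
r[5] = max(2+12, 6+8, 7+6, 10+2, 19+0) = 19
r[6] = max(2+19, 6+12, 7+8, 10+6, 19+2, 25+0) = 25
r[7] = max(2+25, 6+19, 7+12, …, 25+2, 23+0) = 27
r[8] = max(2+27, 6+25, 7+19, …, 23+2, 25+0) = 31
One optimal cutting: 6 + 2 → $25 + $6 = $31.

31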